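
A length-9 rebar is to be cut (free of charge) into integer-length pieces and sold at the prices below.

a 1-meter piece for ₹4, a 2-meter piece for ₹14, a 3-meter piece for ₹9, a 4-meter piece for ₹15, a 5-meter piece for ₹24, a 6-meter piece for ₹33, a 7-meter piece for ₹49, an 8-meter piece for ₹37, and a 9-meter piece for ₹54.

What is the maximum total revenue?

63

Build best[k] bottom-up: best[k] = max over allowed piece i of (p[i] + best[k−i]).
best[1] = 4
best[2] = max(4+4, 14+0) = 14
best[3] = max(4+14, 14+4, 9+0) = 18
best[4] = max(4+18, 14+14, 9+4, 15+0) = 28
best[5] = max(4+28, 14+18, 9+14, 15+4, 24+0) = 32
best[6] = max(4+32, 14+28, 9+18, 15+14, 24+4, 33+0) = 42
best[7] = max(4+42, 14+32, 9+28, …, 33+4, 49+0) = 49
best[8] = max(4+49, 14+42, 9+32, …, 49+4, 37+0) = 56
best[9] = max(4+56, 14+49, 9+42, …, 37+4, 54+0) = 63
One optimal cutting: 7 + 2 → ₹49 + ₹14 = ₹63.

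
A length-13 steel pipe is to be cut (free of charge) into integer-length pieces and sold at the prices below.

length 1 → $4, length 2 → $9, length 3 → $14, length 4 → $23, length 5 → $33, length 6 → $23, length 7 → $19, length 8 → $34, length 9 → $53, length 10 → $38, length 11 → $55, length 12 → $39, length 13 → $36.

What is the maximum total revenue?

80

Let R[k] be the best obtainable value from length k. For each k, try every first piece i and keep the best of price[i] + R[k−i].
R[1] = 4
R[2] = 9
R[3] = 14
R[4] = 23
R[5] = 33
R[6] = 37  (first piece 1, then R[5]=33)
R[7] = 42  (first piece 2, then R[5]=33)
R[8] = 47  (first piece 3, then R[5]=33)
R[9] = 56  (first piece 4, then R[5]=33)
R[10] = 66  (first piece 5, then R[5]=33)
R[11] = 70  (first piece 1, then R[10]=66)
R[12] = 75  (first piece 2, then R[10]=66)
R[13] = 80  (first piece 3, then R[10]=66)
One optimal cutting: 5 + 5 + 3 → $33 + $33 + $14 = $80.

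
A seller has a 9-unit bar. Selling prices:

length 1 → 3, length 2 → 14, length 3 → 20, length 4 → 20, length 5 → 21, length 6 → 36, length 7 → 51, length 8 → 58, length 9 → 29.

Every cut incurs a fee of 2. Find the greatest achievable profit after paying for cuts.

63

Build r[k] bottom-up: r[k] = max over allowed piece i of (p[i] + r[k−i]) − 2 per cut.
r[1] = 3
r[2] = max(3+3-2, 14+0) = 14
r[3] = max(3+14-2, 14+3-2, 20+0) = 20
r[4] = max(3+20-2, 14+14-2, 20+3-2, 20+0) = 26
r[5] = max(3+26-2, 14+20-2, 20+14-2, 20+3-2, 21+0) = 32
r[6] = max(3+32-2, 14+26-2, 20+20-2, 20+14-2, 21+3-2, 36+0) = 38
r[7] = max(3+38-2, 14+32-2, 20+26-2, …, 36+3-2, 51+0) = 51
r[8] = max(3+51-2, 14+38-2, 20+32-2, …, 51+3-2, 58+0) = 58
r[9] = max(3+58-2, 14+51-2, 20+38-2, …, 58+3-2, 29+0) = 63
One optimal plan: pieces 7 + 2 (1 cut) → 65 − 2 = 63.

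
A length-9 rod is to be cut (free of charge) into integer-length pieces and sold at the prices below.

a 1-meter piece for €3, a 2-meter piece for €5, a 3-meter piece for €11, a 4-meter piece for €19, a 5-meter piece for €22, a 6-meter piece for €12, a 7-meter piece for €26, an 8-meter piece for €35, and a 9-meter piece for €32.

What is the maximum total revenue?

Consider every possible first cut. R[k] is the best of p[i]+R[k−i] over all sellable i≤k.
R[1] = 3
R[2] = max(3+3, 5+0) = 6
R[3] = max(3+6, 5+3, 11+0) = 11
R[4] = max(3+11, 5+6, 11+3, 19+0) = 19
R[5] = max(3+19, 5+11, 11+6, 19+3, 22+0) = 22
R[6] = max(3+22, 5+19, 11+11, 19+6, 22+3, 12+0) = 25
R[7] = max(3+25, 5+22, 11+19, …, 12+3, 26+0) = 30
R[8] = max(3+30, 5+25, 11+22, …, 26+3, 35+0) = 38
R[9] = max(3+38, 5+30, 11+25, …, 35+3, 32+0) = 41
One optimal cutting: 4 + 4 + 1 → €19 + €19 + €3 = €41.

41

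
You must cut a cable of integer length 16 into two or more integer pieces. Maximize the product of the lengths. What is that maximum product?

Define g[k] = max over 1≤i<k of i · max(k−i, g[k−i]); the inner max lets the remainder stay uncut if that's better.
Small cases: g[2]=1, g[3]=2, g[4]=4, g[5]=6, g[6]=9, g[7]=12, g[8]=18, g[9]=27, g[10]=36.
g[11] = 2*max(9,27) = 2*27 = 54
g[12] = 3*max(9,27) = 3*27 = 81
g[13] = 2*max(11,54) = 2*54 = 108
g[14] = 2*max(12,81) = 2*81 = 162
g[15] = 3*max(12,81) = 3*81 = 243
g[16] = 2*max(14,162) = 2*162 = 324
One optimal split: 3 + 3 + 3 + 3 + 2 + 2; product 3*3*3*3*2*2 = 324.

324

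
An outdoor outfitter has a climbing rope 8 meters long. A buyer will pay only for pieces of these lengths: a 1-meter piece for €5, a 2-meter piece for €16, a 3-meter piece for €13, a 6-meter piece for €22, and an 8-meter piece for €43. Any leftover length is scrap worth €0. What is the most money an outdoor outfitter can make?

Build best[k] bottom-up: best[k] = max over allowed piece i of (p[i] + best[k−i]).
best[1] = 5
best[2] = max(5+5, 16+0) = 16
best[3] = max(5+16, 16+5, 13+0) = 21
best[4] = max(5+21, 16+16, 13+5) = 32
best[5] = max(5+32, 16+21, 13+16) = 37
best[6] = max(5+37, 16+32, 13+21, 22+0) = 48
best[7] = max(5+48, 16+37, 13+32, 22+5) = 53
best[8] = max(5+53, 16+48, 13+37, 22+16, 43+0) = 64
One optimal cutting: 2 + 2 + 2 + 2 → €64.

64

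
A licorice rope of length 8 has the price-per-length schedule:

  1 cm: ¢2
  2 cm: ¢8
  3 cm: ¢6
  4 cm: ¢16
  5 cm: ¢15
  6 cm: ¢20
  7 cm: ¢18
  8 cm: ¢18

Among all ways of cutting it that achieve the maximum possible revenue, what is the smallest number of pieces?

2

Consider every possible first cut. r[k] is the best of p[i]+r[k−i] over all sellable i≤k.
r[1] = 2
r[2] = max(2+2, 8+0) = 8
r[3] = max(2+8, 8+2, 6+0) = 10
r[4] = max(2+10, 8+8, 6+2, 16+0) = 16
r[5] = max(2+16, 8+10, 6+8, 16+2, 15+0) = 18
r[6] = max(2+18, 8+16, 6+10, 16+8, 15+2, 20+0) = 24
r[7] = max(2+24, 8+18, 6+16, …, 20+2, 18+0) = 26
r[8] = max(2+26, 8+24, 6+18, …, 18+2, 18+0) = 32
Maximum revenue is ¢32.
Now minimize piece count subject to staying optimal: for each k, pieces[k] = 1 + min over i with p[i]+r[k−i]=r[k] of pieces[k−i].
pieces[5] = 2
pieces[6] = 2
pieces[7] = 3
pieces[8] = 2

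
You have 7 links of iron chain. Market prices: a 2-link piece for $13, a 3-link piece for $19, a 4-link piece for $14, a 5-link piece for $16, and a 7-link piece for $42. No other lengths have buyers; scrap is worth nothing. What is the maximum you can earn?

Consider every possible first cut. f[k] is the best of p[i]+f[k−i] over all sellable i≤k.
f[1] = 0
f[2] = 13
f[3] = max(13+0, 19+0) = 19
f[4] = max(13+13, 19+0, 14+0) = 26
f[5] = max(13+19, 19+13, 14+0, 16+0) = 32
f[6] = max(13+26, 19+19, 14+13, 16+0) = 39
f[7] = max(13+32, 19+26, 14+19, 16+13, 42+0) = 45
One optimal cutting: 3 + 2 + 2 → $45.

45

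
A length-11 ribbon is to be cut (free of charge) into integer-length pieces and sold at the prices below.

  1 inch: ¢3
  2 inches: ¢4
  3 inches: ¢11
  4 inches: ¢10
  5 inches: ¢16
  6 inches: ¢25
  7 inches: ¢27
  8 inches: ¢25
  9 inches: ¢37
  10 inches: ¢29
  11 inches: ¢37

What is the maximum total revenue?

Let best[k] be the best obtainable value from length k. For each k, try every first piece i and keep the best of price[i] + best[k−i].
best[1] = 3
best[2] = max(3+3, 4+0) = 6
best[3] = max(3+6, 4+3, 11+0) = 11
best[4] = max(3+11, 4+6, 11+3, 10+0) = 14
best[5] = max(3+14, 4+11, 11+6, 10+3, 16+0) = 17
best[6] = max(3+17, 4+14, 11+11, 10+6, 16+3, 25+0) = 25
best[7] = max(3+25, 4+17, 11+14, …, 25+3, 27+0) = 28
best[8] = max(3+28, 4+25, 11+17, …, 27+3, 25+0) = 31
best[9] = max(3+31, 4+28, 11+25, …, 25+3, 37+0) = 37
best[10] = max(3+37, 4+31, 11+28, …, 37+3, 29+0) = 40
best[11] = max(3+40, 4+37, 11+31, …, 29+3, 37+0) = 43
One optimal cutting: 9 + 1 + 1 → ¢37 + ¢3 + ¢3 = ¢43.

43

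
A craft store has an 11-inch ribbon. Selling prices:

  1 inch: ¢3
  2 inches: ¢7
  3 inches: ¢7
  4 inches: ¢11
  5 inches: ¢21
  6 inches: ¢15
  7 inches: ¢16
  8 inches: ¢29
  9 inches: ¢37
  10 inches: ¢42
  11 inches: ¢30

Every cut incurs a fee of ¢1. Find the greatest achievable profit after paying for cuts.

44

Let r[k] be the best obtainable value from length k. For each k, try every first piece i and keep the best of price[i] + r[k−i] minus the 1 cut fee when i<k.
r[1] = 3
r[2] = max(3+3-1, 7+0) = 7
r[3] = max(3+7-1, 7+3-1, 7+0) = 9
r[4] = max(3+9-1, 7+7-1, 7+3-1, 11+0) = 13
r[5] = max(3+13-1, 7+9-1, 7+7-1, 11+3-1, 21+0) = 21
r[6] = max(3+21-1, 7+13-1, 7+9-1, 11+7-1, 21+3-1, 15+0) = 23
r[7] = max(3+23-1, 7+21-1, 7+13-1, …, 15+3-1, 16+0) = 27
r[8] = max(3+27-1, 7+23-1, 7+21-1, …, 16+3-1, 29+0) = 29
r[9] = max(3+29-1, 7+27-1, 7+23-1, …, 29+3-1, 37+0) = 37
r[10] = max(3+37-1, 7+29-1, 7+27-1, …, 37+3-1, 42+0) = 42
r[11] = max(3+42-1, 7+37-1, 7+29-1, …, 42+3-1, 30+0) = 44
One optimal plan: pieces 10 + 1 (1 cut) → ¢45 − ¢1 = ¢44.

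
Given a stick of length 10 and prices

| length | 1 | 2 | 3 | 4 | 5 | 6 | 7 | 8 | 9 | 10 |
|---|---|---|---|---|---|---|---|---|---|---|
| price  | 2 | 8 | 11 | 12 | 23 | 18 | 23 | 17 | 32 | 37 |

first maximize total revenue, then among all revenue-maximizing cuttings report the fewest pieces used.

Consider every possible first cut. r[k] is the best of p[i]+r[k−i] over all sellable i≤k.
r[1] = 2
r[2] = 8
r[3] = 11
r[4] = 16  (first piece 2, then r[2]=8)
r[5] = 23
r[6] = 25  (first piece 1, then r[5]=23)
r[7] = 31  (first piece 2, then r[5]=23)
r[8] = 34  (first piece 3, then r[5]=23)
r[9] = 39  (first piece 2, then r[7]=31)
r[10] = 46  (first piece 5, then r[5]=23)
Maximum revenue is €46.
Now minimize piece count subject to staying optimal: for each k, pieces[k] = 1 + min over i with p[i]+r[k−i]=r[k] of pieces[k−i].
pieces[7] = 2
pieces[8] = 2
pieces[9] = 3
pieces[10] = 2

2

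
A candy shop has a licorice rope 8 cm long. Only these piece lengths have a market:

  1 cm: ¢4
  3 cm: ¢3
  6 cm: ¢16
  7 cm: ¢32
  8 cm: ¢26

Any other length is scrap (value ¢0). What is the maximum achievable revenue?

Build f[k] bottom-up: f[k] = max over allowed piece i of (p[i] + f[k−i]).
f[1] = 4
f[2] = 8  (first piece 1, then f[1]=4)
f[3] = max(4+8, 3+0) = 12
f[4] = max(4+12, 3+4) = 16
f[5] = max(4+16, 3+8) = 20
f[6] = max(4+20, 3+12, 16+0) = 24
f[7] = max(4+24, 3+16, 16+4, 32+0) = 32
f[8] = max(4+32, 3+20, 16+8, 32+4, 26+0) = 36
One optimal cutting: 7 + 1 → ¢36.

36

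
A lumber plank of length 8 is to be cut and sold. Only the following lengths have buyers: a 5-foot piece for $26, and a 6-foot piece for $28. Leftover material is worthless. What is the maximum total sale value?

Let f[k] be the best obtainable value from length k. For each k, try every first piece i and keep the best of price[i] + f[k−i].
f[1] = 0
f[2] = 0
f[3] = 0
f[4] = 0
f[5] = 26
f[6] = 28
f[7] = 28
f[8] = 28
One optimal cutting: pieces 6 with 2 feet of scrap → $28.

28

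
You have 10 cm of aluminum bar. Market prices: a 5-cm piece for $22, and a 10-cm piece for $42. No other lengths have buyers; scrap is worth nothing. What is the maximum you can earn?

Let f[k] be the best obtainable value from length k. For each k, try every first piece i and keep the best of price[i] + f[k−i].
f[1] = 0
f[2] = 0
f[3] = 0
f[4] = 0
f[5] = 22
f[6] = 22
f[7] = 22
f[8] = 22
f[9] = 22
f[10] = 44  (first piece 5, then f[5]=22)
One optimal cutting: 5 + 5 → $44.

44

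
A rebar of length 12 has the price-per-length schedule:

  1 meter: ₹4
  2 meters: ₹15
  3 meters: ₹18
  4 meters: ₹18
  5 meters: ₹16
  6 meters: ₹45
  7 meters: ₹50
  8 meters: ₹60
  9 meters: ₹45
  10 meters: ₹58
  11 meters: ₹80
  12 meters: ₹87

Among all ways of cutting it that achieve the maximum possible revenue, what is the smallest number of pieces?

2

Build r[k] bottom-up: r[k] = max over allowed piece i of (p[i] + r[k−i]).
r[1] = 4
r[2] = 15
r[3] = 19  (first piece 1, then r[2]=15)
r[4] = 30  (first piece 2, then r[2]=15)
r[5] = 34  (first piece 1, then r[4]=30)
r[6] = 45  (first piece 2, then r[4]=30)
r[7] = 50
r[8] = 60  (first piece 2, then r[6]=45)
r[9] = 65  (first piece 2, then r[7]=50)
r[10] = 75  (first piece 2, then r[8]=60)
r[11] = 80  (first piece 2, then r[9]=65)
r[12] = 90  (first piece 2, then r[10]=75)
Maximum revenue is ₹90.
Now minimize piece count subject to staying optimal: for each k, pieces[k] = 1 + min over i with p[i]+r[k−i]=r[k] of pieces[k−i].
pieces[9] = 2
pieces[10] = 2
pieces[11] = 1
pieces[12] = 2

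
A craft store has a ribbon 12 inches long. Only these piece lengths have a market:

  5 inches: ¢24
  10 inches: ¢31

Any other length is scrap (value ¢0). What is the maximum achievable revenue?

Let best[k] be the best obtainable value from length k. For each k, try every first piece i and keep the best of price[i] + best[k−i].
best[1] = 0
best[2] = 0
best[3] = 0
best[4] = 0
best[5] = 24
best[6] = 24
best[7] = 24
best[8] = 24
best[9] = 24
best[10] = max(24+24, 31+0) = 48
best[11] = max(24+24, 31+0) = 48
best[12] = max(24+24, 31+0) = 48
One optimal cutting: pieces 5 + 5 with 2 inches of scrap → ¢48.

48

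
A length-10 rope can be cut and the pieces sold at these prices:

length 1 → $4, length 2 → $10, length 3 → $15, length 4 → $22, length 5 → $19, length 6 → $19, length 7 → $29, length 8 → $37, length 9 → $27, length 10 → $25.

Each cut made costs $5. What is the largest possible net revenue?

44

Build r[k] bottom-up: r[k] = max over allowed piece i of (p[i] + r[k−i]) − 5 per cut.
r[1] = 4
r[2] = max(4+4-5, 10+0) = 10
r[3] = max(4+10-5, 10+4-5, 15+0) = 15
r[4] = max(4+15-5, 10+10-5, 15+4-5, 22+0) = 22
r[5] = max(4+22-5, 10+15-5, 15+10-5, 22+4-5, 19+0) = 21
r[6] = max(4+21-5, 10+22-5, 15+15-5, 22+10-5, 19+4-5, 19+0) = 27
r[7] = max(4+27-5, 10+21-5, 15+22-5, …, 19+4-5, 29+0) = 32
r[8] = max(4+32-5, 10+27-5, 15+21-5, …, 29+4-5, 37+0) = 39
r[9] = max(4+39-5, 10+32-5, 15+27-5, …, 37+4-5, 27+0) = 38
r[10] = max(4+38-5, 10+39-5, 15+32-5, …, 27+4-5, 25+0) = 44
One optimal plan: pieces 4 + 4 + 2 (2 cuts) → $54 − $10 = $44.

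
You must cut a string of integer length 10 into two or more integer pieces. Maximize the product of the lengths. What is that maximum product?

36

Fill P[k] for k=2..10: at each k try every first piece i and multiply by the better of (k−i) uncut or P[k−i].
P[2] = 1×max(1,0) = 1×1 = 1
P[3] = 1×max(2,1) = 1×2 = 2
P[4] = 2×max(2,1) = 2×2 = 4
P[5] = 2×max(3,2) = 2×3 = 6
P[6] = 3×max(3,2) = 3×3 = 9
P[7] = 2×max(5,6) = 2×6 = 12
P[8] = 2×max(6,9) = 2×9 = 18
P[9] = 3×max(6,9) = 3×9 = 27
P[10] = 2×max(8,18) = 2×18 = 36
One optimal split: 3 + 3 + 2 + 2; product 3×3×2×2 = 36.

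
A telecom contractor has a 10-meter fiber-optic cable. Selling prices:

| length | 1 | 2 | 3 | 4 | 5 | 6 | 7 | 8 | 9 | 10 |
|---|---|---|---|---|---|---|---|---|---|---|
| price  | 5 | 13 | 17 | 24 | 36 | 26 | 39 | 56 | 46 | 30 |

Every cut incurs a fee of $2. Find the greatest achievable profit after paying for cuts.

70

Let r[k] be the best obtainable value from length k. For each k, try every first piece i and keep the best of price[i] + r[k−i] minus the 2 cut fee when i<k.
r[1] = 5
r[2] = max(5+5-2, 13+0) = 13
r[3] = max(5+13-2, 13+5-2, 17+0) = 17
r[4] = max(5+17-2, 13+13-2, 17+5-2, 24+0) = 24
r[5] = max(5+24-2, 13+17-2, 17+13-2, 24+5-2, 36+0) = 36
r[6] = max(5+36-2, 13+24-2, 17+17-2, 24+13-2, 36+5-2, 26+0) = 39
r[7] = max(5+39-2, 13+36-2, 17+24-2, …, 26+5-2, 39+0) = 47
r[8] = max(5+47-2, 13+39-2, 17+36-2, …, 39+5-2, 56+0) = 56
r[9] = max(5+56-2, 13+47-2, 17+39-2, …, 56+5-2, 46+0) = 59
r[10] = max(5+59-2, 13+56-2, 17+47-2, …, 46+5-2, 30+0) = 70
One optimal plan: pieces 5 + 5 (1 cut) → $72 − $2 = $70.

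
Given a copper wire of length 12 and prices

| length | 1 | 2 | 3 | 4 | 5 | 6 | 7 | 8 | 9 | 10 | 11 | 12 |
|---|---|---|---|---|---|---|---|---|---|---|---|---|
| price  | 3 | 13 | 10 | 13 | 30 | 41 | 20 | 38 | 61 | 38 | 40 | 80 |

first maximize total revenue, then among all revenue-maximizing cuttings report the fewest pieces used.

2

Build r[k] bottom-up: r[k] = max over allowed piece i of (p[i] + r[k−i]).
r[1] = 3
r[2] = max(3+3, 13+0) = 13
r[3] = max(3+13, 13+3, 10+0) = 16
r[4] = max(3+16, 13+13, 10+3, 13+0) = 26
r[5] = max(3+26, 13+16, 10+13, 13+3, 30+0) = 30
r[6] = max(3+30, 13+26, 10+16, 13+13, 30+3, 41+0) = 41
r[7] = max(3+41, 13+30, 10+26, …, 41+3, 20+0) = 44
r[8] = max(3+44, 13+41, 10+30, …, 20+3, 38+0) = 54
r[9] = max(3+54, 13+44, 10+41, …, 38+3, 61+0) = 61
r[10] = max(3+61, 13+54, 10+44, …, 61+3, 38+0) = 67
r[11] = max(3+67, 13+61, 10+54, …, 38+3, 40+0) = 74
r[12] = max(3+74, 13+67, 10+61, …, 40+3, 80+0) = 82
Maximum revenue is €82.
Now minimize piece count subject to staying optimal: for each k, pieces[k] = 1 + min over i with p[i]+r[k−i]=r[k] of pieces[k−i].
pieces[9] = 1
pieces[10] = 3
pieces[11] = 2
pieces[12] = 2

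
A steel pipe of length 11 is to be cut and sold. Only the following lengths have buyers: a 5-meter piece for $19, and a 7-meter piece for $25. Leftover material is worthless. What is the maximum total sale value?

38

Build r[k] bottom-up: r[k] = max over allowed piece i of (p[i] + r[k−i]).
r[1] = 0
r[2] = 0
r[3] = 0
r[4] = 0
r[5] = 19
r[6] = 19
r[7] = 25
r[8] = 25
r[9] = 25
r[10] = 38  (first piece 5, then r[5]=19)
r[11] = 38
One optimal cutting: pieces 5 + 5 with 1 meter of scrap → $38.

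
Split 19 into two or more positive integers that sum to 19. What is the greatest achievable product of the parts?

Let g[k] be the best product for length k (with at least one cut). For each first piece i, the rest contributes max(k−i, g[k−i]).
Small cases: g[2]=1, g[3]=2, g[4]=4, g[5]=6, g[6]=9, g[7]=12, g[8]=18, g[9]=27, g[10]=36, g[11]=54.
g[12] = 3*max(9,27) = 3*27 = 81
g[13] = 2*max(11,54) = 2*54 = 108
g[14] = 2*max(12,81) = 2*81 = 162
g[15] = 3*max(12,81) = 3*81 = 243
g[16] = 2*max(14,162) = 2*162 = 324
g[17] = 2*max(15,243) = 2*243 = 486
g[18] = 3*max(15,243) = 3*243 = 729
g[19] = 2*max(17,486) = 2*486 = 972
One optimal split: 3 + 3 + 3 + 3 + 3 + 2 + 2; product 3*3*3*3*3*2*2 = 972.

972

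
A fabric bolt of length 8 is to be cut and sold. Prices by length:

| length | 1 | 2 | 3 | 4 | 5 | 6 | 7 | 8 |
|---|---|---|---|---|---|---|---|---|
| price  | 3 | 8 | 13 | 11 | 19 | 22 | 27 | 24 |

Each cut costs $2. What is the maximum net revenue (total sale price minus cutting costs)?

Let net[k] be the best obtainable value from length k. For each k, try every first piece i and keep the best of price[i] + net[k−i] minus the 2 cut fee when i<k.
net[1] = 3
net[2] = max(3+3-2, 8+0) = 8
net[3] = max(3+8-2, 8+3-2, 13+0) = 13
net[4] = max(3+13-2, 8+8-2, 13+3-2, 11+0) = 14
net[5] = max(3+14-2, 8+13-2, 13+8-2, 11+3-2, 19+0) = 19
net[6] = max(3+19-2, 8+14-2, 13+13-2, 11+8-2, 19+3-2, 22+0) = 24
net[7] = max(3+24-2, 8+19-2, 13+14-2, …, 22+3-2, 27+0) = 27
net[8] = max(3+27-2, 8+24-2, 13+19-2, …, 27+3-2, 24+0) = 30
One optimal plan: pieces 3 + 3 + 2 (2 cuts) → $34 − $4 = $30.

30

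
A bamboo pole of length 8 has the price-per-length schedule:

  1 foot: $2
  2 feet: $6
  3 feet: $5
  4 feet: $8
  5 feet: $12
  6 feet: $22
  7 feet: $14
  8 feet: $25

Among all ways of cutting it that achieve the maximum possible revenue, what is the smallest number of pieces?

Let r[k] be the best obtainable value from length k. For each k, try every first piece i and keep the best of price[i] + r[k−i].
r[1] = 2
r[2] = 6
r[3] = 8  (first piece 1, then r[2]=6)
r[4] = 12  (first piece 2, then r[2]=6)
r[5] = 14  (first piece 1, then r[4]=12)
r[6] = 22
r[7] = 24  (first piece 1, then r[6]=22)
r[8] = 28  (first piece 2, then r[6]=22)
Maximum revenue is $28.
Now minimize piece count subject to staying optimal: for each k, pieces[k] = 1 + min over i with p[i]+r[k−i]=r[k] of pieces[k−i].
pieces[5] = 3
pieces[6] = 1
pieces[7] = 2
pieces[8] = 2

2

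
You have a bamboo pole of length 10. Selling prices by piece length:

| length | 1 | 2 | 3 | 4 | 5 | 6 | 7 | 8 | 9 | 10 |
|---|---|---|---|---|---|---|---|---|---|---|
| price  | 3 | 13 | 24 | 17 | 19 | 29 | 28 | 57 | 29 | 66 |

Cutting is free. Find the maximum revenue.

75

Consider every possible first cut. R[k] is the best of p[i]+R[k−i] over all sellable i≤k.
R[1] = 3
R[2] = max(3+3, 13+0) = 13
R[3] = max(3+13, 13+3, 24+0) = 24
R[4] = max(3+24, 13+13, 24+3, 17+0) = 27
R[5] = max(3+27, 13+24, 24+13, 17+3, 19+0) = 37
R[6] = max(3+37, 13+27, 24+24, 17+13, 19+3, 29+0) = 48
R[7] = max(3+48, 13+37, 24+27, …, 29+3, 28+0) = 51
R[8] = max(3+51, 13+48, 24+37, …, 28+3, 57+0) = 61
R[9] = max(3+61, 13+51, 24+48, …, 57+3, 29+0) = 72
R[10] = max(3+72, 13+61, 24+51, …, 29+3, 66+0) = 75
One optimal cutting: 3 + 3 + 3 + 1 → $24 + $24 + $24 + $3 = $75.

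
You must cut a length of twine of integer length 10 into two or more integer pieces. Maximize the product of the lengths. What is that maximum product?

Fill f[k] for k=2..10: at each k try every first piece i and multiply by the better of (k−i) uncut or f[k−i].
f[2] = 1*max(1,0) = 1*1 = 1
f[3] = 1*max(2,1) = 1*2 = 2
f[4] = 2*max(2,1) = 2*2 = 4
f[5] = 2*max(3,2) = 2*3 = 6
f[6] = 3*max(3,2) = 3*3 = 9
f[7] = 2*max(5,6) = 2*6 = 12
f[8] = 2*max(6,9) = 2*9 = 18
f[9] = 3*max(6,9) = 3*9 = 27
f[10] = 2*max(8,18) = 2*18 = 36
One optimal split: 3 + 3 + 2 + 2; product 3*3*2*2 = 36.

36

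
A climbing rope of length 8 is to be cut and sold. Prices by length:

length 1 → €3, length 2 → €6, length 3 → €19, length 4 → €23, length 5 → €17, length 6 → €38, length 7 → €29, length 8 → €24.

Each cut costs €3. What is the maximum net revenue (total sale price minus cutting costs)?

Consider every possible first cut. net[k] is the best of p[i]+net[k−i] over all sellable i≤k, charging 3 whenever i<k.
net[1] = 3
net[2] = max(3+3-3, 6+0) = 6
net[3] = max(3+6-3, 6+3-3, 19+0) = 19
net[4] = max(3+19-3, 6+6-3, 19+3-3, 23+0) = 23
net[5] = max(3+23-3, 6+19-3, 19+6-3, 23+3-3, 17+0) = 23
net[6] = max(3+23-3, 6+23-3, 19+19-3, 23+6-3, 17+3-3, 38+0) = 38
net[7] = max(3+38-3, 6+23-3, 19+23-3, …, 38+3-3, 29+0) = 39
net[8] = max(3+39-3, 6+38-3, 19+23-3, …, 29+3-3, 24+0) = 43
One optimal plan: pieces 4 + 4 (1 cut) → €46 − €3 = €43.

43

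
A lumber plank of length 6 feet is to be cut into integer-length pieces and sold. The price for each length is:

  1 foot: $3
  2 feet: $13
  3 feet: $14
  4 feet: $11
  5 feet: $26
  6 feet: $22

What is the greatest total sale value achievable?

39

Let v[k] be the best obtainable value from length k. For each k, try every first piece i and keep the best of price[i] + v[k−i].
v[1] = 3
v[2] = 13
v[3] = 16  (first piece 1, then v[2]=13)
v[4] = 26  (first piece 2, then v[2]=13)
v[5] = 29  (first piece 1, then v[4]=26)
v[6] = 39  (first piece 2, then v[4]=26)
One optimal cutting: 2 + 2 + 2 → $13 + $13 + $13 = $39.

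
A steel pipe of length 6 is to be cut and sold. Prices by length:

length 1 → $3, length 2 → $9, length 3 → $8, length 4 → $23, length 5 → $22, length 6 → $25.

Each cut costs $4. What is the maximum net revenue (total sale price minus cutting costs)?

28

Let v[k] be the best obtainable value from length k. For each k, try every first piece i and keep the best of price[i] + v[k−i] minus the 4 cut fee when i<k.
v[1] = 3
v[2] = 9
v[3] = 8  (first piece 1, then v[2]=9)
v[4] = 23
v[5] = 22  (first piece 1, then v[4]=23)
v[6] = 28  (first piece 2, then v[4]=23)
One optimal plan: pieces 4 + 2 (1 cut) → $32 − $4 = $28.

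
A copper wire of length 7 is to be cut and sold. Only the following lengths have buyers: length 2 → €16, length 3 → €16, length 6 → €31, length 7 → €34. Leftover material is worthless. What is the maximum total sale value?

Consider every possible first cut. f[k] is the best of p[i]+f[k−i] over all sellable i≤k.
f[1] = 0
f[2] = 16
f[3] = max(16+0, 16+0) = 16
f[4] = max(16+16, 16+0) = 32
f[5] = max(16+16, 16+16) = 32
f[6] = max(16+32, 16+16, 31+0) = 48
f[7] = max(16+32, 16+32, 31+0, 34+0) = 48
One optimal cutting: pieces 2 + 2 + 2 with 1 meter of scrap → €48.

48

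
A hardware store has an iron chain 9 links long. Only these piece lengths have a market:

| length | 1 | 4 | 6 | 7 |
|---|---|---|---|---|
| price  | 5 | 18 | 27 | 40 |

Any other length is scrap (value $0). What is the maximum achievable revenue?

Let best[k] be the best obtainable value from length k. For each k, try every first piece i and keep the best of price[i] + best[k−i].
best[1] = 5
best[2] = 10  (first piece 1, then best[1]=5)
best[3] = 15  (first piece 1, then best[2]=10)
best[4] = 20  (first piece 1, then best[3]=15)
best[5] = 25  (first piece 1, then best[4]=20)
best[6] = 30  (first piece 1, then best[5]=25)
best[7] = 40
best[8] = 45  (first piece 1, then best[7]=40)
best[9] = 50  (first piece 1, then best[8]=45)
One optimal cutting: 7 + 1 + 1 → $50.

50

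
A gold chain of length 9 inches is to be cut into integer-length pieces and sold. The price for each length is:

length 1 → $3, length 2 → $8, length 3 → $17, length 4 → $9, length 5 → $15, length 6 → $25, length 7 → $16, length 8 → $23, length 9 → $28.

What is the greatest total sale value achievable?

Let v[k] be the best obtainable value from length k. For each k, try every first piece i and keep the best of price[i] + v[k−i].
v[1] = 3
v[2] = max(3+3, 8+0) = 8
v[3] = max(3+8, 8+3, 17+0) = 17
v[4] = max(3+17, 8+8, 17+3, 9+0) = 20
v[5] = max(3+20, 8+17, 17+8, 9+3, 15+0) = 25
v[6] = max(3+25, 8+20, 17+17, 9+8, 15+3, 25+0) = 34
v[7] = max(3+34, 8+25, 17+20, …, 25+3, 16+0) = 37
v[8] = max(3+37, 8+34, 17+25, …, 16+3, 23+0) = 42
v[9] = max(3+42, 8+37, 17+34, …, 23+3, 28+0) = 51
One optimal cutting: 3 + 3 + 3 → $17 + $17 + $17 = $51.

51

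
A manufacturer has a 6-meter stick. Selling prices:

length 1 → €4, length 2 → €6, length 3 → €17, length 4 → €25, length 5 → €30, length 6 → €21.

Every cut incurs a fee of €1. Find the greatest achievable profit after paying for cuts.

Build r[k] bottom-up: r[k] = max over allowed piece i of (p[i] + r[k−i]) − 1 per cut.
r[1] = 4
r[2] = max(4+4-1, 6+0) = 7
r[3] = max(4+7-1, 6+4-1, 17+0) = 17
r[4] = max(4+17-1, 6+7-1, 17+4-1, 25+0) = 25
r[5] = max(4+25-1, 6+17-1, 17+7-1, 25+4-1, 30+0) = 30
r[6] = max(4+30-1, 6+25-1, 17+17-1, 25+7-1, 30+4-1, 21+0) = 33
One optimal plan: pieces 5 + 1 (1 cut) → €34 − €1 = €33.

33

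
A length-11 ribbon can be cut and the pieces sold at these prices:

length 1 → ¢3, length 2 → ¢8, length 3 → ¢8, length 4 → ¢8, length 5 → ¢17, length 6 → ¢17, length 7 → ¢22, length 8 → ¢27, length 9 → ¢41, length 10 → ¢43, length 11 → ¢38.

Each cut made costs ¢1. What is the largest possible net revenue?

Consider every possible first cut. v[k] is the best of p[i]+v[k−i] over all sellable i≤k, charging 1 whenever i<k.
v[1] = 3
v[2] = 8
v[3] = 10  (first piece 1, then v[2]=8)
v[4] = 15  (first piece 2, then v[2]=8)
v[5] = 17  (first piece 1, then v[4]=15)
v[6] = 22  (first piece 2, then v[4]=15)
v[7] = 24  (first piece 1, then v[6]=22)
v[8] = 29  (first piece 2, then v[6]=22)
v[9] = 41
v[10] = 43  (first piece 1, then v[9]=41)
v[11] = 48  (first piece 2, then v[9]=41)
One optimal plan: pieces 9 + 2 (1 cut) → ¢49 − ¢1 = ¢48.

48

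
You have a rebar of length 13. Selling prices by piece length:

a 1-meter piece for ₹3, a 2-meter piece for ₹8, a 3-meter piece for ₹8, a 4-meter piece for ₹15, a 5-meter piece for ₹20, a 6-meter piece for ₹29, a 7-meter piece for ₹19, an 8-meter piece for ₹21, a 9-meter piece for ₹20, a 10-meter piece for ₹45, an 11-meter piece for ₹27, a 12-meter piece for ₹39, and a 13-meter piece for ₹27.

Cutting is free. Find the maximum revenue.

Consider every possible first cut. best[k] is the best of p[i]+best[k−i] over all sellable i≤k.
best[1] = 3
best[2] = max(3+3, 8+0) = 8
best[3] = max(3+8, 8+3, 8+0) = 11
best[4] = max(3+11, 8+8, 8+3, 15+0) = 16
best[5] = max(3+16, 8+11, 8+8, 15+3, 20+0) = 20
best[6] = max(3+20, 8+16, 8+11, 15+8, 20+3, 29+0) = 29
best[7] = max(3+29, 8+20, 8+16, …, 29+3, 19+0) = 32
best[8] = max(3+32, 8+29, 8+20, …, 19+3, 21+0) = 37
best[9] = max(3+37, 8+32, 8+29, …, 21+3, 20+0) = 40
best[10] = max(3+40, 8+37, 8+32, …, 20+3, 45+0) = 45
best[11] = max(3+45, 8+40, 8+37, …, 45+3, 27+0) = 49
best[12] = max(3+49, 8+45, 8+40, …, 27+3, 39+0) = 58
best[13] = max(3+58, 8+49, 8+45, …, 39+3, 27+0) = 61
One optimal cutting: 6 + 6 + 1 → ₹29 + ₹29 + ₹3 = ₹61.

61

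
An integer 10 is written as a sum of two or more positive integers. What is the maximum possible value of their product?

36

Fill prod[k] for k=2..10: at each k try every first piece i and multiply by the better of (k−i) uncut or prod[k−i].
prod[2] = 1*max(1,0) = 1*1 = 1
prod[3] = 1*max(2,1) = 1*2 = 2
prod[4] = 2*max(2,1) = 2*2 = 4
prod[5] = 2*max(3,2) = 2*3 = 6
prod[6] = 3*max(3,2) = 3*3 = 9
prod[7] = 2*max(5,6) = 2*6 = 12
prod[8] = 2*max(6,9) = 2*9 = 18
prod[9] = 3*max(6,9) = 3*9 = 27
prod[10] = 2*max(8,18) = 2*18 = 36
One optimal split: 3 + 3 + 2 + 2; product 3*3*2*2 = 36.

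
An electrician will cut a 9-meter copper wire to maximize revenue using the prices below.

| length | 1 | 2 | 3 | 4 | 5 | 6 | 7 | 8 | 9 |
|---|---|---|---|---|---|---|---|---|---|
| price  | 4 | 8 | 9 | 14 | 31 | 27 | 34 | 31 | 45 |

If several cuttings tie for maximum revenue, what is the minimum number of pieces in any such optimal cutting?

3

Let r[k] be the best obtainable value from length k. For each k, try every first piece i and keep the best of price[i] + r[k−i].
r[1] = 4
r[2] = max(4+4, 8+0) = 8
r[3] = max(4+8, 8+4, 9+0) = 12
r[4] = max(4+12, 8+8, 9+4, 14+0) = 16
r[5] = max(4+16, 8+12, 9+8, 14+4, 31+0) = 31
r[6] = max(4+31, 8+16, 9+12, 14+8, 31+4, 27+0) = 35
r[7] = max(4+35, 8+31, 9+16, …, 27+4, 34+0) = 39
r[8] = max(4+39, 8+35, 9+31, …, 34+4, 31+0) = 43
r[9] = max(4+43, 8+39, 9+35, …, 31+4, 45+0) = 47
Maximum revenue is €47.
Now minimize piece count subject to staying optimal: for each k, pieces[k] = 1 + min over i with p[i]+r[k−i]=r[k] of pieces[k−i].
pieces[6] = 2
pieces[7] = 2
pieces[8] = 3
pieces[9] = 3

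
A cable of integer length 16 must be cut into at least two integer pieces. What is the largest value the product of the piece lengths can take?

324

Let f[k] be the best product for length k (with at least one cut). For each first piece i, the rest contributes max(k−i, f[k−i]).
f[2] = 1×max(1,0) = 1×1 = 1
f[3] = 1×max(2,1) = 1×2 = 2
f[4] = 2×max(2,1) = 2×2 = 4
f[5] = 2×max(3,2) = 2×3 = 6
f[6] = 3×max(3,2) = 3×3 = 9
f[7] = 2×max(5,6) = 2×6 = 12
f[8] = 2×max(6,9) = 2×9 = 18
f[9] = 3×max(6,9) = 3×9 = 27
f[10] = 2×max(8,18) = 2×18 = 36
f[11] = 2×max(9,27) = 2×27 = 54
f[12] = 3×max(9,27) = 3×27 = 81
f[13] = 2×max(11,54) = 2×54 = 108
f[14] = 2×max(12,81) = 2×81 = 162
f[15] = 3×max(12,81) = 3×81 = 243
f[16] = 2×max(14,162) = 2×162 = 324
One optimal split: 3 + 3 + 3 + 3 + 2 + 2; product 3×3×3×3×2×2 = 324.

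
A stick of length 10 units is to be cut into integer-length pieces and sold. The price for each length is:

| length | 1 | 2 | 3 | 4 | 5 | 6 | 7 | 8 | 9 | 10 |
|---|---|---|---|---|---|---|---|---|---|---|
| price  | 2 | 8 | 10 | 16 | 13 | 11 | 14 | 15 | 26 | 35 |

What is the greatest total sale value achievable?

Consider every possible first cut. R[k] is the best of p[i]+R[k−i] over all sellable i≤k.
R[1] = 2
R[2] = max(2+2, 8+0) = 8
R[3] = max(2+8, 8+2, 10+0) = 10
R[4] = max(2+10, 8+8, 10+2, 16+0) = 16
R[5] = max(2+16, 8+10, 10+8, 16+2, 13+0) = 18
R[6] = max(2+18, 8+16, 10+10, 16+8, 13+2, 11+0) = 24
R[7] = max(2+24, 8+18, 10+16, …, 11+2, 14+0) = 26
R[8] = max(2+26, 8+24, 10+18, …, 14+2, 15+0) = 32
R[9] = max(2+32, 8+26, 10+24, …, 15+2, 26+0) = 34
R[10] = max(2+34, 8+32, 10+26, …, 26+2, 35+0) = 40
One optimal cutting: 2 + 2 + 2 + 2 + 2 → 8 + 8 + 8 + 8 + 8 = 40.

40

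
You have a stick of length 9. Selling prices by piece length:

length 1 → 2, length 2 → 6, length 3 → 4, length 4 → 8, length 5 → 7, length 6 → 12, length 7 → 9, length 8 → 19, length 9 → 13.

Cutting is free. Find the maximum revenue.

Build R[k] bottom-up: R[k] = max over allowed piece i of (p[i] + R[k−i]).
R[1] = 2
R[2] = max(2+2, 6+0) = 6
R[3] = max(2+6, 6+2, 4+0) = 8
R[4] = max(2+8, 6+6, 4+2, 8+0) = 12
R[5] = max(2+12, 6+8, 4+6, 8+2, 7+0) = 14
R[6] = max(2+14, 6+12, 4+8, 8+6, 7+2, 12+0) = 18
R[7] = max(2+18, 6+14, 4+12, …, 12+2, 9+0) = 20
R[8] = max(2+20, 6+18, 4+14, …, 9+2, 19+0) = 24
R[9] = max(2+24, 6+20, 4+18, …, 19+2, 13+0) = 26
One optimal cutting: 2 + 2 + 2 + 2 + 1 → 6 + 6 + 6 + 6 + 2 = 26.

26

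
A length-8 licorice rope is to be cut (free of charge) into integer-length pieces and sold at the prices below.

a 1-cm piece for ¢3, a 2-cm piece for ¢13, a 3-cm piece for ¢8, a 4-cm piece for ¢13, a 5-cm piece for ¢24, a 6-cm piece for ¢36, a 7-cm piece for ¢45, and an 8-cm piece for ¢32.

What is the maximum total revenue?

Build best[k] bottom-up: best[k] = max over allowed piece i of (p[i] + best[k−i]).
best[1] = 3
best[2] = max(3+3, 13+0) = 13
best[3] = max(3+13, 13+3, 8+0) = 16
best[4] = max(3+16, 13+13, 8+3, 13+0) = 26
best[5] = max(3+26, 13+16, 8+13, 13+3, 24+0) = 29
best[6] = max(3+29, 13+26, 8+16, 13+13, 24+3, 36+0) = 39
best[7] = max(3+39, 13+29, 8+26, …, 36+3, 45+0) = 45
best[8] = max(3+45, 13+39, 8+29, …, 45+3, 32+0) = 52
One optimal cutting: 2 + 2 + 2 + 2 → ¢13 + ¢13 + ¢13 + ¢13 = ¢52.

52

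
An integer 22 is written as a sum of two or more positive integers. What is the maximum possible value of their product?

Fill P[k] for k=2..22: at each k try every first piece i and multiply by the better of (k−i) uncut or P[k−i].
Small cases: P[2]=1, P[3]=2, P[4]=4, P[5]=6, P[6]=9, P[7]=12, P[8]=18, P[9]=27, P[10]=36, P[11]=54, P[12]=81, P[13]=108, P[14]=162.
P[15] = 3·max(12,81) = 3·81 = 243
P[16] = 2·max(14,162) = 2·162 = 324
P[17] = 2·max(15,243) = 2·243 = 486
P[18] = 3·max(15,243) = 3·243 = 729
P[19] = 2·max(17,486) = 2·486 = 972
P[20] = 2·max(18,729) = 2·729 = 1458
P[21] = 3·max(18,729) = 3·729 = 2187
P[22] = 2·max(20,1458) = 2·1458 = 2916
One optimal split: 3 + 3 + 3 + 3 + 3 + 3 + 2 + 2; product 3·3·3·3·3·3·2·2 = 2916.

2916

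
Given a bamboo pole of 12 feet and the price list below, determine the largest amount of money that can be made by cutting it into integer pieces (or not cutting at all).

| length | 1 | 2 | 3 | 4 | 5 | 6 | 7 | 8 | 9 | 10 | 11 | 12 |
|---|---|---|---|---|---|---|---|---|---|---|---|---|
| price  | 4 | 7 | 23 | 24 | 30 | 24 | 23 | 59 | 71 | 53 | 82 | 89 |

Let r[k] be the best obtainable value from length k. For each k, try every first piece i and keep the best of price[i] + r[k−i].
r[1] = 4
r[2] = max(4+4, 7+0) = 8
r[3] = max(4+8, 7+4, 23+0) = 23
r[4] = max(4+23, 7+8, 23+4, 24+0) = 27
r[5] = max(4+27, 7+23, 23+8, 24+4, 30+0) = 31
r[6] = max(4+31, 7+27, 23+23, 24+8, 30+4, 24+0) = 46
r[7] = max(4+46, 7+31, 23+27, …, 24+4, 23+0) = 50
r[8] = max(4+50, 7+46, 23+31, …, 23+4, 59+0) = 59
r[9] = max(4+59, 7+50, 23+46, …, 59+4, 71+0) = 71
r[10] = max(4+71, 7+59, 23+50, …, 71+4, 53+0) = 75
r[11] = max(4+75, 7+71, 23+59, …, 53+4, 82+0) = 82
r[12] = max(4+82, 7+75, 23+71, …, 82+4, 89+0) = 94
One optimal cutting: 9 + 3 → $71 + $23 = $94.

94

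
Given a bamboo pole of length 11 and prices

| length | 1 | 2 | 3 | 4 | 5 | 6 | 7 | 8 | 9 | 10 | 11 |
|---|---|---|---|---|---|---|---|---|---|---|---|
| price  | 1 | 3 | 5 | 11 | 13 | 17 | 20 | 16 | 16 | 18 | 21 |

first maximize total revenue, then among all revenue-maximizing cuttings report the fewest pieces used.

2

Consider every possible first cut. r[k] is the best of p[i]+r[k−i] over all sellable i≤k.
r[1] = 1
r[2] = max(1+1, 3+0) = 3
r[3] = max(1+3, 3+1, 5+0) = 5
r[4] = max(1+5, 3+3, 5+1, 11+0) = 11
r[5] = max(1+11, 3+5, 5+3, 11+1, 13+0) = 13
r[6] = max(1+13, 3+11, 5+5, 11+3, 13+1, 17+0) = 17
r[7] = max(1+17, 3+13, 5+11, …, 17+1, 20+0) = 20
r[8] = max(1+20, 3+17, 5+13, …, 20+1, 16+0) = 22
r[9] = max(1+22, 3+20, 5+17, …, 16+1, 16+0) = 24
r[10] = max(1+24, 3+22, 5+20, …, 16+1, 18+0) = 28
r[11] = max(1+28, 3+24, 5+22, …, 18+1, 21+0) = 31
Maximum revenue is $31.
Now minimize piece count subject to staying optimal: for each k, pieces[k] = 1 + min over i with p[i]+r[k−i]=r[k] of pieces[k−i].
pieces[8] = 2
pieces[9] = 2
pieces[10] = 2
pieces[11] = 2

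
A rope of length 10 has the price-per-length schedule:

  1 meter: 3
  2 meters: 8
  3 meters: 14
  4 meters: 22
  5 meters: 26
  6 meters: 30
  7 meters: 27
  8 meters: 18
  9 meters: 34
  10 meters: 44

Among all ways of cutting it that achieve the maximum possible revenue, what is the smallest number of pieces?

Let r[k] be the best obtainable value from length k. For each k, try every first piece i and keep the best of price[i] + r[k−i].
r[1] = 3
r[2] = 8
r[3] = 14
r[4] = 22
r[5] = 26
r[6] = 30  (first piece 2, then r[4]=22)
r[7] = 36  (first piece 3, then r[4]=22)
r[8] = 44  (first piece 4, then r[4]=22)
r[9] = 48  (first piece 4, then r[5]=26)
r[10] = 52  (first piece 2, then r[8]=44)
Maximum revenue is 52.
Now minimize piece count subject to staying optimal: for each k, pieces[k] = 1 + min over i with p[i]+r[k−i]=r[k] of pieces[k−i].
pieces[7] = 2
pieces[8] = 2
pieces[9] = 2
pieces[10] = 2

2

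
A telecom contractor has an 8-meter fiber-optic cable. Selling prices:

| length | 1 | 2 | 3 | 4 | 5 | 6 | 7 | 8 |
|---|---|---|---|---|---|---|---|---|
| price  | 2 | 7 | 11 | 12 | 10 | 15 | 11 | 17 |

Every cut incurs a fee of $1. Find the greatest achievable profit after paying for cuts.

27

Consider every possible first cut. v[k] is the best of p[i]+v[k−i] over all sellable i≤k, charging 1 whenever i<k.
v[1] = 2
v[2] = max(2+2-1, 7+0) = 7
v[3] = max(2+7-1, 7+2-1, 11+0) = 11
v[4] = max(2+11-1, 7+7-1, 11+2-1, 12+0) = 13
v[5] = max(2+13-1, 7+11-1, 11+7-1, 12+2-1, 10+0) = 17
v[6] = max(2+17-1, 7+13-1, 11+11-1, 12+7-1, 10+2-1, 15+0) = 21
v[7] = max(2+21-1, 7+17-1, 11+13-1, …, 15+2-1, 11+0) = 23
v[8] = max(2+23-1, 7+21-1, 11+17-1, …, 11+2-1, 17+0) = 27
One optimal plan: pieces 3 + 3 + 2 (2 cuts) → $29 − $2 = $27.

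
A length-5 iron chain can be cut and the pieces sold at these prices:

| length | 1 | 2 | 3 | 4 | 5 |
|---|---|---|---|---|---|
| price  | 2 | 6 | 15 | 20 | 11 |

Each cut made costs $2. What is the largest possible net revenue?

20

Let r[k] be the best obtainable value from length k. For each k, try every first piece i and keep the best of price[i] + r[k−i] minus the 2 cut fee when i<k.
r[1] = 2
r[2] = max(2+2-2, 6+0) = 6
r[3] = max(2+6-2, 6+2-2, 15+0) = 15
r[4] = max(2+15-2, 6+6-2, 15+2-2, 20+0) = 20
r[5] = max(2+20-2, 6+15-2, 15+6-2, 20+2-2, 11+0) = 20
One optimal plan: pieces 4 + 1 (1 cut) → $22 − $2 = $20.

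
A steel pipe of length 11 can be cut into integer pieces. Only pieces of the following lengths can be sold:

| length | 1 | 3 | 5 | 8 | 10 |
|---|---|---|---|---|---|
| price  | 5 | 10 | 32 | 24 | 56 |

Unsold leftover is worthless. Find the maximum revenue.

69

Build best[k] bottom-up: best[k] = max over allowed piece i of (p[i] + best[k−i]).
best[1] = 5
best[2] = 10  (first piece 1, then best[1]=5)
best[3] = 15  (first piece 1, then best[2]=10)
best[4] = 20  (first piece 1, then best[3]=15)
best[5] = 32
best[6] = 37  (first piece 1, then best[5]=32)
best[7] = 42  (first piece 1, then best[6]=37)
best[8] = 47  (first piece 1, then best[7]=42)
best[9] = 52  (first piece 1, then best[8]=47)
best[10] = 64  (first piece 5, then best[5]=32)
best[11] = 69  (first piece 1, then best[10]=64)
One optimal cutting: 5 + 5 + 1 → $69.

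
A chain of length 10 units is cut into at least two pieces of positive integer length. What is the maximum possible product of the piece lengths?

Define prod[k] = max over 1≤i<k of i · max(k−i, prod[k−i]); the inner max lets the remainder stay uncut if that's better.
prod[2] = 1·max(1,0) = 1·1 = 1
prod[3] = 1·max(2,1) = 1·2 = 2
prod[4] = 2·max(2,1) = 2·2 = 4
prod[5] = 2·max(3,2) = 2·3 = 6
prod[6] = 3·max(3,2) = 3·3 = 9
prod[7] = 2·max(5,6) = 2·6 = 12
prod[8] = 2·max(6,9) = 2·9 = 18
prod[9] = 3·max(6,9) = 3·9 = 27
prod[10] = 2·max(8,18) = 2·18 = 36
One optimal split: 3 + 3 + 2 + 2; product 3·3·2·2 = 36.

36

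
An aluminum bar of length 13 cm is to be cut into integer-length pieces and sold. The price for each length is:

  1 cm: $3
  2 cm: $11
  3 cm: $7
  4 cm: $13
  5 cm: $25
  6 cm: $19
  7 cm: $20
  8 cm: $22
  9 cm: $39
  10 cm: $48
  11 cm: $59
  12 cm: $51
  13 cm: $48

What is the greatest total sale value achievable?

70

Build R[k] bottom-up: R[k] = max over allowed piece i of (p[i] + R[k−i]).
R[1] = 3
R[2] = 11
R[3] = 14  (first piece 1, then R[2]=11)
R[4] = 22  (first piece 2, then R[2]=11)
R[5] = 25  (first piece 1, then R[4]=22)
R[6] = 33  (first piece 2, then R[4]=22)
R[7] = 36  (first piece 1, then R[6]=33)
R[8] = 44  (first piece 2, then R[6]=33)
R[9] = 47  (first piece 1, then R[8]=44)
R[10] = 55  (first piece 2, then R[8]=44)
R[11] = 59
R[12] = 66  (first piece 2, then R[10]=55)
R[13] = 70  (first piece 2, then R[11]=59)
One optimal cutting: 11 + 2 → $59 + $11 = $70.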